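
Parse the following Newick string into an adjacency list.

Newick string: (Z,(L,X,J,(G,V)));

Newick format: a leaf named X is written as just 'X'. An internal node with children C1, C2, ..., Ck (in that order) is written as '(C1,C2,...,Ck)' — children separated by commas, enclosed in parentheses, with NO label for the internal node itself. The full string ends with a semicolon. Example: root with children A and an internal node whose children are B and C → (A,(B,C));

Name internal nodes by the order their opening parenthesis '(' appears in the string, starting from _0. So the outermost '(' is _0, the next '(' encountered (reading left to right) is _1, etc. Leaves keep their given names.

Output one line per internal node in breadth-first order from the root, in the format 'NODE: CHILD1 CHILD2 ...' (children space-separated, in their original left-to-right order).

Input: (Z,(L,X,J,(G,V)));
Scanning left-to-right, naming '(' by encounter order:
  pos 0: '(' -> open internal node _0 (depth 1)
  pos 3: '(' -> open internal node _1 (depth 2)
  pos 10: '(' -> open internal node _2 (depth 3)
  pos 14: ')' -> close internal node _2 (now at depth 2)
  pos 15: ')' -> close internal node _1 (now at depth 1)
  pos 16: ')' -> close internal node _0 (now at depth 0)
Total internal nodes: 3
BFS adjacency from root:
  _0: Z _1
  _1: L X J _2
  _2: G V

Answer: _0: Z _1
_1: L X J _2
_2: G V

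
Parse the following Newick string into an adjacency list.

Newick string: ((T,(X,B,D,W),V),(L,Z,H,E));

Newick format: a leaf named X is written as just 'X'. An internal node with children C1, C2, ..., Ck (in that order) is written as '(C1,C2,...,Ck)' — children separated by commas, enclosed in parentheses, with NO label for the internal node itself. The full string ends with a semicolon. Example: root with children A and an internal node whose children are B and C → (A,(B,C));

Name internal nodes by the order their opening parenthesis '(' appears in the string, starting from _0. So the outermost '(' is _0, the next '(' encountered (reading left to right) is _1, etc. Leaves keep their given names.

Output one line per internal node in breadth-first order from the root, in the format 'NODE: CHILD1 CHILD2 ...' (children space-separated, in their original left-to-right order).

Answer: _0: _1 _3
_1: T _2 V
_3: L Z H E
_2: X B D W

Derivation:
Input: ((T,(X,B,D,W),V),(L,Z,H,E));
Scanning left-to-right, naming '(' by encounter order:
  pos 0: '(' -> open internal node _0 (depth 1)
  pos 1: '(' -> open internal node _1 (depth 2)
  pos 4: '(' -> open internal node _2 (depth 3)
  pos 12: ')' -> close internal node _2 (now at depth 2)
  pos 15: ')' -> close internal node _1 (now at depth 1)
  pos 17: '(' -> open internal node _3 (depth 2)
  pos 25: ')' -> close internal node _3 (now at depth 1)
  pos 26: ')' -> close internal node _0 (now at depth 0)
Total internal nodes: 4
BFS adjacency from root:
  _0: _1 _3
  _1: T _2 V
  _3: L Z H E
  _2: X B D W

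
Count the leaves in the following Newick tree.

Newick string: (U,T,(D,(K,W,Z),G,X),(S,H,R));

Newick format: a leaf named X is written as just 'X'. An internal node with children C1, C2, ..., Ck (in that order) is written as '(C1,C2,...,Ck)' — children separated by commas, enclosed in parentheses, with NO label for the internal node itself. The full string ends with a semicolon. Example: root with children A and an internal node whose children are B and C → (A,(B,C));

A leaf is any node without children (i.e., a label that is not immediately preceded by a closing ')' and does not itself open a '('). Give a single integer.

Answer: 11

Derivation:
Newick: (U,T,(D,(K,W,Z),G,X),(S,H,R));
Scan left-to-right; a leaf is any maximal label run not followed by '(':
  pos 1: leaf 'U' → count = 1
  pos 3: leaf 'T' → count = 2
  pos 6: leaf 'D' → count = 3
  pos 9: leaf 'K' → count = 4
  pos 11: leaf 'W' → count = 5
  pos 13: leaf 'Z' → count = 6
  pos 16: leaf 'G' → count = 7
  pos 18: leaf 'X' → count = 8
  pos 22: leaf 'S' → count = 9
  pos 24: leaf 'H' → count = 10
  pos 26: leaf 'R' → count = 11
Total leaves: 11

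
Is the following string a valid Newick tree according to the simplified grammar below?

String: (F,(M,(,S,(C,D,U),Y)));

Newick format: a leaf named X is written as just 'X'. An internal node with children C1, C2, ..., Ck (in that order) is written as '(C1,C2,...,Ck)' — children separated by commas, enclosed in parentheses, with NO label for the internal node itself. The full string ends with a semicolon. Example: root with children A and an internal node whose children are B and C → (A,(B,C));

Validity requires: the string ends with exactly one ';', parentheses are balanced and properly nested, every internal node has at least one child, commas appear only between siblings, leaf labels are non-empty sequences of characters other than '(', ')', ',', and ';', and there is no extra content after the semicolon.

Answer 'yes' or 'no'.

Input: (F,(M,(,S,(C,D,U),Y)));
Paren balance: 4 '(' vs 4 ')' OK
Ends with single ';': True
Full parse: FAILS (empty leaf label at pos 7)
Valid: False

Answer: no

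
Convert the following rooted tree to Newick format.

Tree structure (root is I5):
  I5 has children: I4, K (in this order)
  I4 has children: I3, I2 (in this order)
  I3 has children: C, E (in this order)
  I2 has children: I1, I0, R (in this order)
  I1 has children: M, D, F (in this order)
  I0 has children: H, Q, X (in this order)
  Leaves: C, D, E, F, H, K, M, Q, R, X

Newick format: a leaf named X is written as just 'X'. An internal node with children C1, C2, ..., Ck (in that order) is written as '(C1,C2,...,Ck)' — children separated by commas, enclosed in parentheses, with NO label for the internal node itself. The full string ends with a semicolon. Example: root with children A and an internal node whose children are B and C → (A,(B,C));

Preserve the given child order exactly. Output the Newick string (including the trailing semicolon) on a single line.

internal I5 with children ['I4', 'K']
  internal I4 with children ['I3', 'I2']
    internal I3 with children ['C', 'E']
      leaf 'C' → 'C'
      leaf 'E' → 'E'
    → '(C,E)'
    internal I2 with children ['I1', 'I0', 'R']
      internal I1 with children ['M', 'D', 'F']
        leaf 'M' → 'M'
        leaf 'D' → 'D'
        leaf 'F' → 'F'
      → '(M,D,F)'
      internal I0 with children ['H', 'Q', 'X']
        leaf 'H' → 'H'
        leaf 'Q' → 'Q'
        leaf 'X' → 'X'
      → '(H,Q,X)'
      leaf 'R' → 'R'
    → '((M,D,F),(H,Q,X),R)'
  → '((C,E),((M,D,F),(H,Q,X),R))'
  leaf 'K' → 'K'
→ '(((C,E),((M,D,F),(H,Q,X),R)),K)'
Final: (((C,E),((M,D,F),(H,Q,X),R)),K);

Answer: (((C,E),((M,D,F),(H,Q,X),R)),K);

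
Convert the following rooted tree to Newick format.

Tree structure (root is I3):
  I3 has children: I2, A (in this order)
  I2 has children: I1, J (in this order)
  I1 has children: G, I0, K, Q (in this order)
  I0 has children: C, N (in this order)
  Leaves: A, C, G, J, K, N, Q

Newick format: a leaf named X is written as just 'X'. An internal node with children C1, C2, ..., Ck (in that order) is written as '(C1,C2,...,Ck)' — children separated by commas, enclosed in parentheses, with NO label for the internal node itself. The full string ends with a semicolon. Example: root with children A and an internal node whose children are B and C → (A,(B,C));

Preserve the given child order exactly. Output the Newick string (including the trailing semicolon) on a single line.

internal I3 with children ['I2', 'A']
  internal I2 with children ['I1', 'J']
    internal I1 with children ['G', 'I0', 'K', 'Q']
      leaf 'G' → 'G'
      internal I0 with children ['C', 'N']
        leaf 'C' → 'C'
        leaf 'N' → 'N'
      → '(C,N)'
      leaf 'K' → 'K'
      leaf 'Q' → 'Q'
    → '(G,(C,N),K,Q)'
    leaf 'J' → 'J'
  → '((G,(C,N),K,Q),J)'
  leaf 'A' → 'A'
→ '(((G,(C,N),K,Q),J),A)'
Final: (((G,(C,N),K,Q),J),A);

Answer: (((G,(C,N),K,Q),J),A);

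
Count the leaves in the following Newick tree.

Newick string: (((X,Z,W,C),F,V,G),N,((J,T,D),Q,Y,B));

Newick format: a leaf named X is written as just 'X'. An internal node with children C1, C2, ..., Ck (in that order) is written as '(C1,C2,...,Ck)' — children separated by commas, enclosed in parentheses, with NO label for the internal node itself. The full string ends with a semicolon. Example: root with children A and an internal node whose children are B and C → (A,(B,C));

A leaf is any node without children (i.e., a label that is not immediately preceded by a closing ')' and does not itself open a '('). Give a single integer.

Answer: 14

Derivation:
Newick: (((X,Z,W,C),F,V,G),N,((J,T,D),Q,Y,B));
Scan left-to-right; a leaf is any maximal label run not followed by '(':
  pos 3: leaf 'X' → count = 1
  pos 5: leaf 'Z' → count = 2
  pos 7: leaf 'W' → count = 3
  pos 9: leaf 'C' → count = 4
  pos 12: leaf 'F' → count = 5
  pos 14: leaf 'V' → count = 6
  pos 16: leaf 'G' → count = 7
  pos 19: leaf 'N' → count = 8
  pos 23: leaf 'J' → count = 9
  pos 25: leaf 'T' → count = 10
  pos 27: leaf 'D' → count = 11
  pos 30: leaf 'Q' → count = 12
  pos 32: leaf 'Y' → count = 13
  pos 34: leaf 'B' → count = 14
Total leaves: 14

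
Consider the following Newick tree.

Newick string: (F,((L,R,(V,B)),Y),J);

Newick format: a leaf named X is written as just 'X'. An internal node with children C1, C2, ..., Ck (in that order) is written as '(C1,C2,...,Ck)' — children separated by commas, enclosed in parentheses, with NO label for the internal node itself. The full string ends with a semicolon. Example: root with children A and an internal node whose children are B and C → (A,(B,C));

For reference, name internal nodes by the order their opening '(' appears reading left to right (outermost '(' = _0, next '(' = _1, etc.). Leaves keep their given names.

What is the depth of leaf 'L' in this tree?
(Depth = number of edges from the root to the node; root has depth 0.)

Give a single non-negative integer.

Newick: (F,((L,R,(V,B)),Y),J);
Naming internals by '(' encounter order: outermost '(' = _0, next = _1, ...
Query node: L
Path from root: _0 -> _1 -> _2 -> L
Depth of L: 3 (number of edges from root)

Answer: 3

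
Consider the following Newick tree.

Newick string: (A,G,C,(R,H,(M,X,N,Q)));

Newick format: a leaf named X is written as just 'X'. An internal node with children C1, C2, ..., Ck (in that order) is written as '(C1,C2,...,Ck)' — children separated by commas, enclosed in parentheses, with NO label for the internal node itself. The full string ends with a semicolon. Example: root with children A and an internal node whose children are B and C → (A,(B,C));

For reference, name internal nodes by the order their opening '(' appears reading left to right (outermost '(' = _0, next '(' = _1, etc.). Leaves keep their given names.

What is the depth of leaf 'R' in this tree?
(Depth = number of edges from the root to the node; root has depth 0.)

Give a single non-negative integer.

Answer: 2

Derivation:
Newick: (A,G,C,(R,H,(M,X,N,Q)));
Naming internals by '(' encounter order: outermost '(' = _0, next = _1, ...
Query node: R
Path from root: _0 -> _1 -> R
Depth of R: 2 (number of edges from root)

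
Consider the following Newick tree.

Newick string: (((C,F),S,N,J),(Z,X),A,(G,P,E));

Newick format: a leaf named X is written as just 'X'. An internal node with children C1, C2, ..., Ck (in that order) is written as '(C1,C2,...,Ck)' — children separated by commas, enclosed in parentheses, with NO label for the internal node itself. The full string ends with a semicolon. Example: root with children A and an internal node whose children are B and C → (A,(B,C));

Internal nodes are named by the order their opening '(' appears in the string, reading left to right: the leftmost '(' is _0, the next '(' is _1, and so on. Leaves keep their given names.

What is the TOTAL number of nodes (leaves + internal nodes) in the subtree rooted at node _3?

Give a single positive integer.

Newick: (((C,F),S,N,J),(Z,X),A,(G,P,E));
Locate _3: it is the '(' at position 15 (the 4th '(' reading left to right).
Query: subtree rooted at _3
_3: subtree_size = 1 + 2
  Z: subtree_size = 1 + 0
  X: subtree_size = 1 + 0
Total subtree size of _3: 3

Answer: 3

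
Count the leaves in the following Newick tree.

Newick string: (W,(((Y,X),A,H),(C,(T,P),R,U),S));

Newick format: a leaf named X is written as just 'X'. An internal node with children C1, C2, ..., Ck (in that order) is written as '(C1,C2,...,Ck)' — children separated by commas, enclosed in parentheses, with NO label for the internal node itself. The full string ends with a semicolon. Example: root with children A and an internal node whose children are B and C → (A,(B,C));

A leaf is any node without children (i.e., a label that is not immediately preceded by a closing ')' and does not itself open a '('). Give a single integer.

Newick: (W,(((Y,X),A,H),(C,(T,P),R,U),S));
Scan left-to-right; a leaf is any maximal label run not followed by '(':
  pos 1: leaf 'W' → count = 1
  pos 6: leaf 'Y' → count = 2
  pos 8: leaf 'X' → count = 3
  pos 11: leaf 'A' → count = 4
  pos 13: leaf 'H' → count = 5
  pos 17: leaf 'C' → count = 6
  pos 20: leaf 'T' → count = 7
  pos 22: leaf 'P' → count = 8
  pos 25: leaf 'R' → count = 9
  pos 27: leaf 'U' → count = 10
  pos 30: leaf 'S' → count = 11
Total leaves: 11

Answer: 11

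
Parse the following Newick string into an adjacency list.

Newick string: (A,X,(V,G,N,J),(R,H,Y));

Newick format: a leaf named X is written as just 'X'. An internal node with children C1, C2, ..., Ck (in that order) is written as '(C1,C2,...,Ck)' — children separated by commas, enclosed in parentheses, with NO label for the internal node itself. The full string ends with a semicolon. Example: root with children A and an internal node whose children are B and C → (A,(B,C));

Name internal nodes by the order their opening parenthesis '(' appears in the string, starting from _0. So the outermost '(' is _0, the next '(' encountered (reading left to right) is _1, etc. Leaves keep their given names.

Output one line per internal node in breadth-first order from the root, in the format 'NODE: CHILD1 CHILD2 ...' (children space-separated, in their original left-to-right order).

Answer: _0: A X _1 _2
_1: V G N J
_2: R H Y

Derivation:
Input: (A,X,(V,G,N,J),(R,H,Y));
Scanning left-to-right, naming '(' by encounter order:
  pos 0: '(' -> open internal node _0 (depth 1)
  pos 5: '(' -> open internal node _1 (depth 2)
  pos 13: ')' -> close internal node _1 (now at depth 1)
  pos 15: '(' -> open internal node _2 (depth 2)
  pos 21: ')' -> close internal node _2 (now at depth 1)
  pos 22: ')' -> close internal node _0 (now at depth 0)
Total internal nodes: 3
BFS adjacency from root:
  _0: A X _1 _2
  _1: V G N J
  _2: R H Y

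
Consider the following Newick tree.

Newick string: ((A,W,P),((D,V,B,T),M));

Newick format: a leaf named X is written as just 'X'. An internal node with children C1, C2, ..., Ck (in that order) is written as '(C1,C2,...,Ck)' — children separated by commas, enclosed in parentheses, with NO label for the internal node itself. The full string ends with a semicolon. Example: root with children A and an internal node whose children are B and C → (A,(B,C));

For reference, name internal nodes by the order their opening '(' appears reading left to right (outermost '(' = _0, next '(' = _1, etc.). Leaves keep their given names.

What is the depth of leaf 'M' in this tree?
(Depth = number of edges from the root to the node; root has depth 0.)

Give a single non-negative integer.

Newick: ((A,W,P),((D,V,B,T),M));
Naming internals by '(' encounter order: outermost '(' = _0, next = _1, ...
Query node: M
Path from root: _0 -> _2 -> M
Depth of M: 2 (number of edges from root)

Answer: 2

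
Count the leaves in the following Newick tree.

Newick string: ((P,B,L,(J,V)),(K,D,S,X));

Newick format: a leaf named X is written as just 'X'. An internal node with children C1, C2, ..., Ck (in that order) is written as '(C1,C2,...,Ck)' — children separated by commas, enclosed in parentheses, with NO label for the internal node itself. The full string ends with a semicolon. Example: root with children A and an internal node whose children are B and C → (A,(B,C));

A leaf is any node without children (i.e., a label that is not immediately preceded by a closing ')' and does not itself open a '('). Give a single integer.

Newick: ((P,B,L,(J,V)),(K,D,S,X));
Scan left-to-right; a leaf is any maximal label run not followed by '(':
  pos 2: leaf 'P' → count = 1
  pos 4: leaf 'B' → count = 2
  pos 6: leaf 'L' → count = 3
  pos 9: leaf 'J' → count = 4
  pos 11: leaf 'V' → count = 5
  pos 16: leaf 'K' → count = 6
  pos 18: leaf 'D' → count = 7
  pos 20: leaf 'S' → count = 8
  pos 22: leaf 'X' → count = 9
Total leaves: 9

Answer: 9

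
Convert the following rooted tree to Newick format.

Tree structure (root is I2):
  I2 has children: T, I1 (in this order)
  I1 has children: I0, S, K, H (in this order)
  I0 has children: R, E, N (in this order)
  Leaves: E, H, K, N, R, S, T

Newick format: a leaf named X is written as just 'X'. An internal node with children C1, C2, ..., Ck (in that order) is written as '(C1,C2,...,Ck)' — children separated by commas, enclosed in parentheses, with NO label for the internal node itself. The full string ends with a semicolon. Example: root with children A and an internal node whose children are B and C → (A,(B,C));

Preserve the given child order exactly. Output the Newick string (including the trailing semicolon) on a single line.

Answer: (T,((R,E,N),S,K,H));

Derivation:
internal I2 with children ['T', 'I1']
  leaf 'T' → 'T'
  internal I1 with children ['I0', 'S', 'K', 'H']
    internal I0 with children ['R', 'E', 'N']
      leaf 'R' → 'R'
      leaf 'E' → 'E'
      leaf 'N' → 'N'
    → '(R,E,N)'
    leaf 'S' → 'S'
    leaf 'K' → 'K'
    leaf 'H' → 'H'
  → '((R,E,N),S,K,H)'
→ '(T,((R,E,N),S,K,H))'
Final: (T,((R,E,N),S,K,H));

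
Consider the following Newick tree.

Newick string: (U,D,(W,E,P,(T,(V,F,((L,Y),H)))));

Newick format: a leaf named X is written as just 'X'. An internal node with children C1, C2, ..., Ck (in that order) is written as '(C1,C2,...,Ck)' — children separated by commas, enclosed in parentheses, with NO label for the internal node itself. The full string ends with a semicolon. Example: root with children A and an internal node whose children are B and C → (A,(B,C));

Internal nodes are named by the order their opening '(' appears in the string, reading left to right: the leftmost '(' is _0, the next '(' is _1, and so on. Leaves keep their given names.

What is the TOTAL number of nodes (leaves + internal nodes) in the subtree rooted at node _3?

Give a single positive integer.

Answer: 8

Derivation:
Newick: (U,D,(W,E,P,(T,(V,F,((L,Y),H)))));
Locate _3: it is the '(' at position 15 (the 4th '(' reading left to right).
Query: subtree rooted at _3
_3: subtree_size = 1 + 7
  V: subtree_size = 1 + 0
  F: subtree_size = 1 + 0
  _4: subtree_size = 1 + 4
    _5: subtree_size = 1 + 2
      L: subtree_size = 1 + 0
      Y: subtree_size = 1 + 0
    H: subtree_size = 1 + 0
Total subtree size of _3: 8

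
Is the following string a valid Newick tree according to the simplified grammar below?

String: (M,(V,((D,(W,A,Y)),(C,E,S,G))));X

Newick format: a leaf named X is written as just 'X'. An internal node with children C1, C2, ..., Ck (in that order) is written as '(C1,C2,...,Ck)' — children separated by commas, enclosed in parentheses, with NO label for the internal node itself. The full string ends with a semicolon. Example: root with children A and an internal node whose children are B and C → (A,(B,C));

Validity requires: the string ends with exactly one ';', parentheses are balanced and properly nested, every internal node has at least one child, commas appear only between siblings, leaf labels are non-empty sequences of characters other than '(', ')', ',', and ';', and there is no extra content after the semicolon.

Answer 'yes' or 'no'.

Input: (M,(V,((D,(W,A,Y)),(C,E,S,G))));X
Paren balance: 6 '(' vs 6 ')' OK
Ends with single ';': False
Full parse: FAILS (must end with ;)
Valid: False

Answer: no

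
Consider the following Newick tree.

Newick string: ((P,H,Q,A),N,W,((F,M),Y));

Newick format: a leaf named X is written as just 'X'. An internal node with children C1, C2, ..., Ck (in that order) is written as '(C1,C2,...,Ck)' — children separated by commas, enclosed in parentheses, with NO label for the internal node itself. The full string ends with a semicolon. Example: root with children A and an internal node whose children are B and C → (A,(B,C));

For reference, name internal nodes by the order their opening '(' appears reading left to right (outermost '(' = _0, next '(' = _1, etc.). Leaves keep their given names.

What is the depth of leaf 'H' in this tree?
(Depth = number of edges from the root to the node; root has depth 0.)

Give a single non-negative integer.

Answer: 2

Derivation:
Newick: ((P,H,Q,A),N,W,((F,M),Y));
Naming internals by '(' encounter order: outermost '(' = _0, next = _1, ...
Query node: H
Path from root: _0 -> _1 -> H
Depth of H: 2 (number of edges from root)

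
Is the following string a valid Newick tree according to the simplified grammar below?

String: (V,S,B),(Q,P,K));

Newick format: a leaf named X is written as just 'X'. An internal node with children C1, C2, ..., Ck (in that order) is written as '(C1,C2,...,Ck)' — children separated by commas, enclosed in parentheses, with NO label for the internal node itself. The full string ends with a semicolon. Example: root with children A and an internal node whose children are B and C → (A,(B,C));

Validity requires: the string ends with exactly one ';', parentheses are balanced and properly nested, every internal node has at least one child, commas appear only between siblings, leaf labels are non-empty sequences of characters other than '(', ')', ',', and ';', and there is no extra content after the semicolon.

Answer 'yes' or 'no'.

Answer: no

Derivation:
Input: (V,S,B),(Q,P,K));
Paren balance: 2 '(' vs 3 ')' MISMATCH
Ends with single ';': True
Full parse: FAILS (extra content after tree at pos 7)
Valid: False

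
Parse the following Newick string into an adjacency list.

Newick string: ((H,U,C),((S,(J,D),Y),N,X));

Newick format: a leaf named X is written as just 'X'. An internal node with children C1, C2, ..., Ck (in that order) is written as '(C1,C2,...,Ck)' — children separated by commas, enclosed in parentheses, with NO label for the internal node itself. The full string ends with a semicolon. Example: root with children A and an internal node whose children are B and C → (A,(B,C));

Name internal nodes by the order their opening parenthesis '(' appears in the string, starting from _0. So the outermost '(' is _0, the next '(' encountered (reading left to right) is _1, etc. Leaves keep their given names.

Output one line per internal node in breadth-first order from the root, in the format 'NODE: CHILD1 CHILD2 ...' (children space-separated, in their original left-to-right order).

Answer: _0: _1 _2
_1: H U C
_2: _3 N X
_3: S _4 Y
_4: J D

Derivation:
Input: ((H,U,C),((S,(J,D),Y),N,X));
Scanning left-to-right, naming '(' by encounter order:
  pos 0: '(' -> open internal node _0 (depth 1)
  pos 1: '(' -> open internal node _1 (depth 2)
  pos 7: ')' -> close internal node _1 (now at depth 1)
  pos 9: '(' -> open internal node _2 (depth 2)
  pos 10: '(' -> open internal node _3 (depth 3)
  pos 13: '(' -> open internal node _4 (depth 4)
  pos 17: ')' -> close internal node _4 (now at depth 3)
  pos 20: ')' -> close internal node _3 (now at depth 2)
  pos 25: ')' -> close internal node _2 (now at depth 1)
  pos 26: ')' -> close internal node _0 (now at depth 0)
Total internal nodes: 5
BFS adjacency from root:
  _0: _1 _2
  _1: H U C
  _2: _3 N X
  _3: S _4 Y
  _4: J D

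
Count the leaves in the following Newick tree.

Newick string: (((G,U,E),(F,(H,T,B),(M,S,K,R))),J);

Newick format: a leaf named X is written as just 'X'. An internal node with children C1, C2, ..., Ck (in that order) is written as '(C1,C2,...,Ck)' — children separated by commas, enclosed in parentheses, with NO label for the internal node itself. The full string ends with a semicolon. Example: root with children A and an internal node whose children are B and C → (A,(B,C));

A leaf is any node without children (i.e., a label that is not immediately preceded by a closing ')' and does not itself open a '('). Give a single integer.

Answer: 12

Derivation:
Newick: (((G,U,E),(F,(H,T,B),(M,S,K,R))),J);
Scan left-to-right; a leaf is any maximal label run not followed by '(':
  pos 3: leaf 'G' → count = 1
  pos 5: leaf 'U' → count = 2
  pos 7: leaf 'E' → count = 3
  pos 11: leaf 'F' → count = 4
  pos 14: leaf 'H' → count = 5
  pos 16: leaf 'T' → count = 6
  pos 18: leaf 'B' → count = 7
  pos 22: leaf 'M' → count = 8
  pos 24: leaf 'S' → count = 9
  pos 26: leaf 'K' → count = 10
  pos 28: leaf 'R' → count = 11
  pos 33: leaf 'J' → count = 12
Total leaves: 12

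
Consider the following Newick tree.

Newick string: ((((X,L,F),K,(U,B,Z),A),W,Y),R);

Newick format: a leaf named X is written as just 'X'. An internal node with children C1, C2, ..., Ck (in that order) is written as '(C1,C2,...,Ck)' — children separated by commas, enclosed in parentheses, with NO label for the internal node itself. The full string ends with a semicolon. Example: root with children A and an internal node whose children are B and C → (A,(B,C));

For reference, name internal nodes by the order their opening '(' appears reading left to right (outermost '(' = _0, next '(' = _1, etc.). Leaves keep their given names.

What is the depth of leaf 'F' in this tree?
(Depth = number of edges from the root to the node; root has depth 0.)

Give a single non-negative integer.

Answer: 4

Derivation:
Newick: ((((X,L,F),K,(U,B,Z),A),W,Y),R);
Naming internals by '(' encounter order: outermost '(' = _0, next = _1, ...
Query node: F
Path from root: _0 -> _1 -> _2 -> _3 -> F
Depth of F: 4 (number of edges from root)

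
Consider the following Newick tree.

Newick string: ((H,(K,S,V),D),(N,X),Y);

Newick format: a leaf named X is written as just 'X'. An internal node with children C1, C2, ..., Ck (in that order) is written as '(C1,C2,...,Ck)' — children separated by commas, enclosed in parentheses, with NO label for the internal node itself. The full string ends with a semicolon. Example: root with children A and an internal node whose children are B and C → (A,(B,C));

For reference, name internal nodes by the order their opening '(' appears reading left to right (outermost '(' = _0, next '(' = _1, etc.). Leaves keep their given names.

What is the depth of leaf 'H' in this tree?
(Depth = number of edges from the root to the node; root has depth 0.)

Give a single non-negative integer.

Newick: ((H,(K,S,V),D),(N,X),Y);
Naming internals by '(' encounter order: outermost '(' = _0, next = _1, ...
Query node: H
Path from root: _0 -> _1 -> H
Depth of H: 2 (number of edges from root)

Answer: 2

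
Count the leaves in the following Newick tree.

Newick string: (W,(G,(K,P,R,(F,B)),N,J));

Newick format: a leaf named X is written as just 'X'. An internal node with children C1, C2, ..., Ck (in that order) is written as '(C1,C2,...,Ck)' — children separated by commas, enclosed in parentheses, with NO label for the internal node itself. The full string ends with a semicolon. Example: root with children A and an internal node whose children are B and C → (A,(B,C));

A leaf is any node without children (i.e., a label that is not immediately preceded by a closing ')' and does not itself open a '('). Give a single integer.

Answer: 9

Derivation:
Newick: (W,(G,(K,P,R,(F,B)),N,J));
Scan left-to-right; a leaf is any maximal label run not followed by '(':
  pos 1: leaf 'W' → count = 1
  pos 4: leaf 'G' → count = 2
  pos 7: leaf 'K' → count = 3
  pos 9: leaf 'P' → count = 4
  pos 11: leaf 'R' → count = 5
  pos 14: leaf 'F' → count = 6
  pos 16: leaf 'B' → count = 7
  pos 20: leaf 'N' → count = 8
  pos 22: leaf 'J' → count = 9
Total leaves: 9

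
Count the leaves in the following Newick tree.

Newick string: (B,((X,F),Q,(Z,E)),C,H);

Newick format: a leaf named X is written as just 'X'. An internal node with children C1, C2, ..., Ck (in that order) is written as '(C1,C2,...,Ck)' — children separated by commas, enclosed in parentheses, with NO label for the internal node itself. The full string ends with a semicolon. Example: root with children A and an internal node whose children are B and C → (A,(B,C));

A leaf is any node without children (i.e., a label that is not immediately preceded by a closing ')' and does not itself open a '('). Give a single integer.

Newick: (B,((X,F),Q,(Z,E)),C,H);
Scan left-to-right; a leaf is any maximal label run not followed by '(':
  pos 1: leaf 'B' → count = 1
  pos 5: leaf 'X' → count = 2
  pos 7: leaf 'F' → count = 3
  pos 10: leaf 'Q' → count = 4
  pos 13: leaf 'Z' → count = 5
  pos 15: leaf 'E' → count = 6
  pos 19: leaf 'C' → count = 7
  pos 21: leaf 'H' → count = 8
Total leaves: 8

Answer: 8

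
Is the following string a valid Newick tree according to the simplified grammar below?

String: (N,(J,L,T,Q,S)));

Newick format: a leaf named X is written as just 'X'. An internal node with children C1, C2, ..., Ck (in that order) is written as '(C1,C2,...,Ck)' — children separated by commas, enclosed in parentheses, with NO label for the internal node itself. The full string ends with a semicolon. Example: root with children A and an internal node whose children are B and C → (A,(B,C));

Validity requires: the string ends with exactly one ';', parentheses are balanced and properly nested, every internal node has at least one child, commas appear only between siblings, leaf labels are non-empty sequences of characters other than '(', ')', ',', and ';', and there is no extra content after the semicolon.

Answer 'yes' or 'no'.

Input: (N,(J,L,T,Q,S)));
Paren balance: 2 '(' vs 3 ')' MISMATCH
Ends with single ';': True
Full parse: FAILS (extra content after tree at pos 15)
Valid: False

Answer: no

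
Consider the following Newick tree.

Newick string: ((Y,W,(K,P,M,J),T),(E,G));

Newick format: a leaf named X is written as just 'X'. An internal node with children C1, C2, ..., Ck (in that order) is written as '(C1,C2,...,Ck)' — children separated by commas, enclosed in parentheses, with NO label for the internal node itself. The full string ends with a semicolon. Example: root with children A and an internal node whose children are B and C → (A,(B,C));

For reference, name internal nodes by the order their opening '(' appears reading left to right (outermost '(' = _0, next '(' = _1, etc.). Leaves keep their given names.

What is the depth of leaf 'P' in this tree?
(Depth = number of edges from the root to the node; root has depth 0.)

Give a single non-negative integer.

Newick: ((Y,W,(K,P,M,J),T),(E,G));
Naming internals by '(' encounter order: outermost '(' = _0, next = _1, ...
Query node: P
Path from root: _0 -> _1 -> _2 -> P
Depth of P: 3 (number of edges from root)

Answer: 3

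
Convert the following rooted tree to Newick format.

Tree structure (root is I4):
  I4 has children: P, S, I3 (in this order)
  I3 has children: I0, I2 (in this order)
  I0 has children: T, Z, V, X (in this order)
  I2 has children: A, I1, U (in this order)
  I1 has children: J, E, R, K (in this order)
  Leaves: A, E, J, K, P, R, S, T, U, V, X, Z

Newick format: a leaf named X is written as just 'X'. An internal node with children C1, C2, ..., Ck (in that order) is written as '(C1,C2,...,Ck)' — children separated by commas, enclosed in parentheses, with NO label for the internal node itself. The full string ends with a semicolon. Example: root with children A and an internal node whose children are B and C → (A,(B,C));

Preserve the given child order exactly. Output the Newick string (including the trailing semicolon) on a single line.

internal I4 with children ['P', 'S', 'I3']
  leaf 'P' → 'P'
  leaf 'S' → 'S'
  internal I3 with children ['I0', 'I2']
    internal I0 with children ['T', 'Z', 'V', 'X']
      leaf 'T' → 'T'
      leaf 'Z' → 'Z'
      leaf 'V' → 'V'
      leaf 'X' → 'X'
    → '(T,Z,V,X)'
    internal I2 with children ['A', 'I1', 'U']
      leaf 'A' → 'A'
      internal I1 with children ['J', 'E', 'R', 'K']
        leaf 'J' → 'J'
        leaf 'E' → 'E'
        leaf 'R' → 'R'
        leaf 'K' → 'K'
      → '(J,E,R,K)'
      leaf 'U' → 'U'
    → '(A,(J,E,R,K),U)'
  → '((T,Z,V,X),(A,(J,E,R,K),U))'
→ '(P,S,((T,Z,V,X),(A,(J,E,R,K),U)))'
Final: (P,S,((T,Z,V,X),(A,(J,E,R,K),U)));

Answer: (P,S,((T,Z,V,X),(A,(J,E,R,K),U)));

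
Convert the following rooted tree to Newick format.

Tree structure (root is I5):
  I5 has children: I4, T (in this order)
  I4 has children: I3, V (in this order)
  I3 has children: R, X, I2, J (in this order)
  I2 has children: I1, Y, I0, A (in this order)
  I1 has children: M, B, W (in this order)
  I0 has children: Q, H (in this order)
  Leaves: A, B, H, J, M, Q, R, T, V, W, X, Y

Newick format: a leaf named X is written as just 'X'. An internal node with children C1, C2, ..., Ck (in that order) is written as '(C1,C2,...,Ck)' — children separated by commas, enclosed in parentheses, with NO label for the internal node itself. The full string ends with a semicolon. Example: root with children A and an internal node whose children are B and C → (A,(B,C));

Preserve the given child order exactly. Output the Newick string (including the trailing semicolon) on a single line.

Answer: (((R,X,((M,B,W),Y,(Q,H),A),J),V),T);

Derivation:
internal I5 with children ['I4', 'T']
  internal I4 with children ['I3', 'V']
    internal I3 with children ['R', 'X', 'I2', 'J']
      leaf 'R' → 'R'
      leaf 'X' → 'X'
      internal I2 with children ['I1', 'Y', 'I0', 'A']
        internal I1 with children ['M', 'B', 'W']
          leaf 'M' → 'M'
          leaf 'B' → 'B'
          leaf 'W' → 'W'
        → '(M,B,W)'
        leaf 'Y' → 'Y'
        internal I0 with children ['Q', 'H']
          leaf 'Q' → 'Q'
          leaf 'H' → 'H'
        → '(Q,H)'
        leaf 'A' → 'A'
      → '((M,B,W),Y,(Q,H),A)'
      leaf 'J' → 'J'
    → '(R,X,((M,B,W),Y,(Q,H),A),J)'
    leaf 'V' → 'V'
  → '((R,X,((M,B,W),Y,(Q,H),A),J),V)'
  leaf 'T' → 'T'
→ '(((R,X,((M,B,W),Y,(Q,H),A),J),V),T)'
Final: (((R,X,((M,B,W),Y,(Q,H),A),J),V),T);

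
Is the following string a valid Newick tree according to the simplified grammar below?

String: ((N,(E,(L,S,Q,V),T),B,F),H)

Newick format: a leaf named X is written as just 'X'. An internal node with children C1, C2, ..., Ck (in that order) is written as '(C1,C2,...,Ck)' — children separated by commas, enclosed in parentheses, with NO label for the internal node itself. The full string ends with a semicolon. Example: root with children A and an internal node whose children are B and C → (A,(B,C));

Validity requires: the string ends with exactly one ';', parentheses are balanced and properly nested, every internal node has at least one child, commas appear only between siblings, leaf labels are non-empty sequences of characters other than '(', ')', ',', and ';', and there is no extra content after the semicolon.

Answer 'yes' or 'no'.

Input: ((N,(E,(L,S,Q,V),T),B,F),H)
Paren balance: 4 '(' vs 4 ')' OK
Ends with single ';': False
Full parse: FAILS (must end with ;)
Valid: False

Answer: no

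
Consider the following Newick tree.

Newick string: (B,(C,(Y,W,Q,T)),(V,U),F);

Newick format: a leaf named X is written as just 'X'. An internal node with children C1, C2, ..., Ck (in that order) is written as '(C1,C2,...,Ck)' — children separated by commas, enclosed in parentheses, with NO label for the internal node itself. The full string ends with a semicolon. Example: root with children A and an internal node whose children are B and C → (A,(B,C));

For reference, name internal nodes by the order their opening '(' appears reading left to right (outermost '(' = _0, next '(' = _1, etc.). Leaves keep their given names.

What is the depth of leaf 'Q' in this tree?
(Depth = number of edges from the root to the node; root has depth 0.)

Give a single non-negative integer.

Newick: (B,(C,(Y,W,Q,T)),(V,U),F);
Naming internals by '(' encounter order: outermost '(' = _0, next = _1, ...
Query node: Q
Path from root: _0 -> _1 -> _2 -> Q
Depth of Q: 3 (number of edges from root)

Answer: 3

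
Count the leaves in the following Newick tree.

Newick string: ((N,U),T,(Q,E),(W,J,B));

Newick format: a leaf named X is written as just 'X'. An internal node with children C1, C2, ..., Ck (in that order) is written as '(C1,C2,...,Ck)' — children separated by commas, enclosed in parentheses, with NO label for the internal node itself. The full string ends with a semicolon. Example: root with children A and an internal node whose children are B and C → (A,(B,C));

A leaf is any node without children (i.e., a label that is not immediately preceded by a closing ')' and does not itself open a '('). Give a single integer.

Newick: ((N,U),T,(Q,E),(W,J,B));
Scan left-to-right; a leaf is any maximal label run not followed by '(':
  pos 2: leaf 'N' → count = 1
  pos 4: leaf 'U' → count = 2
  pos 7: leaf 'T' → count = 3
  pos 10: leaf 'Q' → count = 4
  pos 12: leaf 'E' → count = 5
  pos 16: leaf 'W' → count = 6
  pos 18: leaf 'J' → count = 7
  pos 20: leaf 'B' → count = 8
Total leaves: 8

Answer: 8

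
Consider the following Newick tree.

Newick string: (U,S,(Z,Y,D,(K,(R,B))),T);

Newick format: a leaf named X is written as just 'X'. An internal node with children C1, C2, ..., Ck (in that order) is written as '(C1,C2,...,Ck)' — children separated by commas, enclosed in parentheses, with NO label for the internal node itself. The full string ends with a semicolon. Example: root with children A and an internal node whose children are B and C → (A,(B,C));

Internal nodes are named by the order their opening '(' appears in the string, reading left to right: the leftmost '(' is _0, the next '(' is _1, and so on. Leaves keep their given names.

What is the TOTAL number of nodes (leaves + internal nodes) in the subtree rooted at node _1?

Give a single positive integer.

Newick: (U,S,(Z,Y,D,(K,(R,B))),T);
Locate _1: it is the '(' at position 5 (the 2nd '(' reading left to right).
Query: subtree rooted at _1
_1: subtree_size = 1 + 8
  Z: subtree_size = 1 + 0
  Y: subtree_size = 1 + 0
  D: subtree_size = 1 + 0
  _2: subtree_size = 1 + 4
    K: subtree_size = 1 + 0
    _3: subtree_size = 1 + 2
      R: subtree_size = 1 + 0
      B: subtree_size = 1 + 0
Total subtree size of _1: 9

Answer: 9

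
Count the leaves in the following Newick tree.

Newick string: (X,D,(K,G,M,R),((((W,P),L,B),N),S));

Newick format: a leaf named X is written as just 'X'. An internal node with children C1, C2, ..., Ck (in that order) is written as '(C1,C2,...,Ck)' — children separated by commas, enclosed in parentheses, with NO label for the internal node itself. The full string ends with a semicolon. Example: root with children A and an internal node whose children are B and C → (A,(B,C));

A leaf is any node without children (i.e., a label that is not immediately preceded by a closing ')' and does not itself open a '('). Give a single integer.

Answer: 12

Derivation:
Newick: (X,D,(K,G,M,R),((((W,P),L,B),N),S));
Scan left-to-right; a leaf is any maximal label run not followed by '(':
  pos 1: leaf 'X' → count = 1
  pos 3: leaf 'D' → count = 2
  pos 6: leaf 'K' → count = 3
  pos 8: leaf 'G' → count = 4
  pos 10: leaf 'M' → count = 5
  pos 12: leaf 'R' → count = 6
  pos 19: leaf 'W' → count = 7
  pos 21: leaf 'P' → count = 8
  pos 24: leaf 'L' → count = 9
  pos 26: leaf 'B' → count = 10
  pos 29: leaf 'N' → count = 11
  pos 32: leaf 'S' → count = 12
Total leaves: 12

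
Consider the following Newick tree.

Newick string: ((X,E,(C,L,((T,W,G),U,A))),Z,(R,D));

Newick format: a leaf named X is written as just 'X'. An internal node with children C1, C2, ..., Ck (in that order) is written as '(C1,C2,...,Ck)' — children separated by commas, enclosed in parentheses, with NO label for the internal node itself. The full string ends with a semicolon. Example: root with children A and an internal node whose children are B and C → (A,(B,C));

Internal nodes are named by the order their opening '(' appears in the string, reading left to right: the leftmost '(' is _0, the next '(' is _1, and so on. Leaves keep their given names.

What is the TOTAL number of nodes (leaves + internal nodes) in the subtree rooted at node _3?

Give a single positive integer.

Answer: 7

Derivation:
Newick: ((X,E,(C,L,((T,W,G),U,A))),Z,(R,D));
Locate _3: it is the '(' at position 11 (the 4th '(' reading left to right).
Query: subtree rooted at _3
_3: subtree_size = 1 + 6
  _4: subtree_size = 1 + 3
    T: subtree_size = 1 + 0
    W: subtree_size = 1 + 0
    G: subtree_size = 1 + 0
  U: subtree_size = 1 + 0
  A: subtree_size = 1 + 0
Total subtree size of _3: 7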